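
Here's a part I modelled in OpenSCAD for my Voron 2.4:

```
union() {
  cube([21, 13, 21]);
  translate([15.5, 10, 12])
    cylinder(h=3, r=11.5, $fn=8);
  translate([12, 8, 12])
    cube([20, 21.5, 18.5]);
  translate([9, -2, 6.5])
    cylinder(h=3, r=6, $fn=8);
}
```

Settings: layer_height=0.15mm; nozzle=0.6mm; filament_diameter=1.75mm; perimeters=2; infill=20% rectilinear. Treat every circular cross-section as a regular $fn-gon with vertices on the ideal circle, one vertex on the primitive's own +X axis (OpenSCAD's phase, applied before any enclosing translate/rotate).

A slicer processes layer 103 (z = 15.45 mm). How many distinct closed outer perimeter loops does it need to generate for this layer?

1

At z = 15.45 mm: the cube (footprint 21×13) is included at this height; the cylinder at (15.5, 10) is not intersected at this z (z outside [12, 15]); the 20×21.5 cube at (12, 8) contributes its full rectangle; the cylinder at (9, -2) is absent (z outside [6.5, 9.5]); Taking the union: the regions partially overlap (shared area 45.00 mm²), so overlapping operands fuse into one piece — 1 connected region. The result has 1 disconnected region.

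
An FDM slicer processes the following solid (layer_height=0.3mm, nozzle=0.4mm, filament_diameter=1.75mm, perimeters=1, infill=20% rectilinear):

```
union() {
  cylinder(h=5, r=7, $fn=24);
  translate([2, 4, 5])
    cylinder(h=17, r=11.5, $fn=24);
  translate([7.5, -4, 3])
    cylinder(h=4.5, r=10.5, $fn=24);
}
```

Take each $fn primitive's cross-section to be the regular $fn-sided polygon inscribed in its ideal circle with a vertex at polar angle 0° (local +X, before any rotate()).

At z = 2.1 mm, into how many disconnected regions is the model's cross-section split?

At z = 2.1 mm: the r=7 cylinder contributes a regular 24-gon of circumradius 7; the cylinder at (2, 4) does not reach this height (z outside [5, 22]); the cylinder at (7.5, -4) does not reach this height (z outside [3, 7.5]); Combining (union): only the r=7 cylinder is present, so the union is just that shape — 1 connected region. The result has 1 disconnected region.

1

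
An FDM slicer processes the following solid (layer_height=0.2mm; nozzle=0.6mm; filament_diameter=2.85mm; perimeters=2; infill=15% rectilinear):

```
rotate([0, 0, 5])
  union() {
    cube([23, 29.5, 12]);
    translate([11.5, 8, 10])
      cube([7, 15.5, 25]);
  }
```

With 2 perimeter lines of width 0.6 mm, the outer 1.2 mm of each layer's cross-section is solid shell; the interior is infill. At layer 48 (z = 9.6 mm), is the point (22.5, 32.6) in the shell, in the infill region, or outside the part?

At z = 9.6 mm: the cube is present — its section is the full 23×29.5 rectangle; the cube at (11.5, 8) does not reach this height (z outside [10, 35]); Combining (union): only the 23×29.5 cube is present, so the union is just that shape — 1 connected region; (rotated 5° about Z; rotation is an isometry so areas/perimeters/island counts are preserved). Overall, the cross-section is a single solid region. Undo the 5° rotation: the query point maps to (25.256, 30.515) in the un-rotated model frame. The nearest boundary edge runs (23.00, 0.00)→(23.00, 29.50); distance from the point to it = 2.47 mm. The point is not inside any of the regions above, so it lies outside the cross-section (2.47 mm from the nearest boundary).

outside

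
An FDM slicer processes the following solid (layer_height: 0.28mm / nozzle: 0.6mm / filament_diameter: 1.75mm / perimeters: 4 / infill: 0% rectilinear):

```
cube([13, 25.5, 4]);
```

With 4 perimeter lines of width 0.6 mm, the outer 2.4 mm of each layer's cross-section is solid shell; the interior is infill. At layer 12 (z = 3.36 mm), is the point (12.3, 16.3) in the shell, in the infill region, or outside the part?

At z = 3.36 mm: the 13×25.5 cube contributes its full rectangle. Overall, the cross-section is a single solid region. The nearest boundary edge runs (13.00, 0.00)→(13.00, 25.50); distance from the point to it = 0.70 mm. The point is inside the cross-section, 0.70 mm from the nearest boundary — within the 2.4 mm shell band (4 × 0.6).

shell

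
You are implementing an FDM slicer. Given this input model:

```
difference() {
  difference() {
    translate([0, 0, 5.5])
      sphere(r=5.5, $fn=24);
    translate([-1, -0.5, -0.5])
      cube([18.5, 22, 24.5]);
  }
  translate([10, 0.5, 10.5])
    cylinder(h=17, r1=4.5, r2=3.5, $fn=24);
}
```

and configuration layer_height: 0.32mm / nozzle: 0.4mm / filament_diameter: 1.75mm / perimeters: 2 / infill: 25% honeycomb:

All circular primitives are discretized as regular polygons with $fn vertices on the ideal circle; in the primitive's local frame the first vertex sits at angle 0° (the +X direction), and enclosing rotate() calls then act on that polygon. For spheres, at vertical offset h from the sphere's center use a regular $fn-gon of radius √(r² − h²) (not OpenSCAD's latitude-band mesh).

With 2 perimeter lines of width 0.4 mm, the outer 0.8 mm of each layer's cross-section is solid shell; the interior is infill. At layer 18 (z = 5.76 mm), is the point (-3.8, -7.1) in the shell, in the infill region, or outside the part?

outside

At z = 5.76 mm: the sphere: section is a regular 24-gon, circumradius = √(r²−h²) = √(5.5²−0.26²) = 5.494; the cube at (-1, -0.5) is present — its section is the full 18.5×22 rectangle; Subtracting the remaining from the first: starting from the r=5.5 sphere, the 18.5×22 cube at (-1, -0.5) partially overlaps it — only the 32.09 mm² overlap (of its 407.00 mm²) is removed, clipping the outline — 1 connected region; the cone at (10, 0.5) is absent (z outside [10.5, 27.5]); Subtracting the remaining from the first: none of the subtracted shapes is present at this height, so the result so far is unchanged — 1 connected region. Overall, the cross-section is a single solid region. The nearest boundary edge runs (-1.42, -5.31)→(-2.75, -4.76); distance from the point to it = 2.57 mm. The point is not inside any of the regions above, so it lies outside the cross-section (2.57 mm from the nearest boundary).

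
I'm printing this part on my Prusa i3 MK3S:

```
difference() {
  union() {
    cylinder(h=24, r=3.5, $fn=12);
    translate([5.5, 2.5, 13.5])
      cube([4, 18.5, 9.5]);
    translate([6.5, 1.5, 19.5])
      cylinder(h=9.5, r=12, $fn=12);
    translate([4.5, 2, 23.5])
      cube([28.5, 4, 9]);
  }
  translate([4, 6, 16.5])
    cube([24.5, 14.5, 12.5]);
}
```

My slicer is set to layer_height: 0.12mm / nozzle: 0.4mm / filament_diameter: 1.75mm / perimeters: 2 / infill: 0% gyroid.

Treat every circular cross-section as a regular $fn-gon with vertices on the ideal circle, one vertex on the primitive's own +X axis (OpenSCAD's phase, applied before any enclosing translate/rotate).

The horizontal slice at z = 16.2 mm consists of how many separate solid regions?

At z = 16.2 mm: the r=3.5 cylinder gives a regular 12-gon of circumradius 3.5 (constant along its height); the 4×18.5 cube at (5.5, 2.5) contributes its full rectangle; the cylinder at (6.5, 1.5) does not reach this height (z outside [19.5, 29]); the cube at (4.5, 2) does not reach this height (z outside [23.5, 32.5]); Combining (union): the 2 present regions are separate (no shared area or edge), so areas and boundary lengths simply add and each stays a separate island — 2 connected regions; the cube at (4, 6) is absent (z outside [16.5, 29]); After the difference (first − rest): none of the subtracted shapes is present at this height, so that combined region is unchanged — 2 connected regions. The result has 2 disconnected regions.

2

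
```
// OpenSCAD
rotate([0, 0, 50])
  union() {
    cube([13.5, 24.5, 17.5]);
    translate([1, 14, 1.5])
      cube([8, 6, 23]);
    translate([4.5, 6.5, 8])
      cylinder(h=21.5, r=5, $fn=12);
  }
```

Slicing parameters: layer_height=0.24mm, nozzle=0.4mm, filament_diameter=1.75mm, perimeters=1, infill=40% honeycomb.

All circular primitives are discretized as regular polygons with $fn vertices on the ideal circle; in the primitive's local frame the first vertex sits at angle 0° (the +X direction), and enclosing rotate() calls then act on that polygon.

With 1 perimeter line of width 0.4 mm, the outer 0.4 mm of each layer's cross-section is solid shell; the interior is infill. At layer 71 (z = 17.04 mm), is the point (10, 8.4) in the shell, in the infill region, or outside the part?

outside

At z = 17.04 mm: the 13.5×24.5 cube contributes its full rectangle; the 8×6 cube at (1, 14) contributes its full rectangle; the r=5 cylinder at (4.5, 6.5) gives a regular 12-gon of circumradius 5 (constant along its height); Merging all regions: the regions partially overlap (shared area 122.07 mm²), so overlapping operands fuse into one piece — 1 connected region; (whole slice rotated 50° about Z — lengths, areas and connectivity unchanged). Overall, the cross-section is a single solid region. Undo the 50° rotation: the query point maps to (12.863, -2.261) in the un-rotated model frame. The nearest boundary edge runs (13.50, 0.00)→(0.00, 0.00); distance from the point to it = 2.26 mm. The point is not inside any of the regions above, so it lies outside the cross-section (2.26 mm from the nearest boundary).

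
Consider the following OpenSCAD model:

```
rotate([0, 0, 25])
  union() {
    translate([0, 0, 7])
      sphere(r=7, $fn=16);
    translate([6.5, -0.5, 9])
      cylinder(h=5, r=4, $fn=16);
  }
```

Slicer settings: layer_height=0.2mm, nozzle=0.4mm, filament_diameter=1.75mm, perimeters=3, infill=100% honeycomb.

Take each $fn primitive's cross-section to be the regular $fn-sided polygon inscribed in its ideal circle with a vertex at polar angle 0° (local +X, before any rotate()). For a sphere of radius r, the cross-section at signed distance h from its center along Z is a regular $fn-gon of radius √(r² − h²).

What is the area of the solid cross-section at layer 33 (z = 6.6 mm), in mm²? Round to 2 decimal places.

149.52 mm²

At z = 6.6 mm: the r=7 sphere contributes a regular 16-gon of circumradius √(7²−0.4²) = 6.989 (area = (16/2)·6.989²·sin(360°/16) = 149.52 mm²); the cylinder at (6.5, -0.5) is not intersected at this z (z outside [9, 14]); Merging all regions: only the r=7 sphere is present, so the union is just that shape — area = 149.52 mm²; (whole slice rotated 25° about Z — lengths, areas and connectivity unchanged). Overall, the cross-section is a single solid region. Net area = 149.52 mm².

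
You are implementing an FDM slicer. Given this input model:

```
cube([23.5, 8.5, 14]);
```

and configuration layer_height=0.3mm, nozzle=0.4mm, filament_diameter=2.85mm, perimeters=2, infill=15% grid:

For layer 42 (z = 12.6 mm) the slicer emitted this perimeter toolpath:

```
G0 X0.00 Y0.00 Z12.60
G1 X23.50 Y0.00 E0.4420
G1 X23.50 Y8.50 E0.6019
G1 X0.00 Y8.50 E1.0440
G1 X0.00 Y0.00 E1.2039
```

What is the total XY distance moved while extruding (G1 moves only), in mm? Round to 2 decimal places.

64.00 mm

Sum the Euclidean lengths of each G1 segment: total = 64.00 mm.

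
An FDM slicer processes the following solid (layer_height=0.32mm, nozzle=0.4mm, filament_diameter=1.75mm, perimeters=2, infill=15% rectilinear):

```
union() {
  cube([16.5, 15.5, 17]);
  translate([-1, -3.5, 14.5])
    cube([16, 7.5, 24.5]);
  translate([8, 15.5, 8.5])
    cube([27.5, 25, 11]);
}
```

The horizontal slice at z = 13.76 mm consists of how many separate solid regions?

1

At z = 13.76 mm: the cube (footprint 16.5×15.5) is included at this height; the cube at (-1, -3.5) is absent (z outside [14.5, 39]); the cube at (8, 15.5) is present — its section is the full 27.5×25 rectangle; Taking the union: the 2 present regions share edge segments without overlapping in area, so areas simply add but the touching pieces fuse into one outline (the shared edge portions become interior and drop out of the boundary) — 1 connected region. The result has 1 disconnected region.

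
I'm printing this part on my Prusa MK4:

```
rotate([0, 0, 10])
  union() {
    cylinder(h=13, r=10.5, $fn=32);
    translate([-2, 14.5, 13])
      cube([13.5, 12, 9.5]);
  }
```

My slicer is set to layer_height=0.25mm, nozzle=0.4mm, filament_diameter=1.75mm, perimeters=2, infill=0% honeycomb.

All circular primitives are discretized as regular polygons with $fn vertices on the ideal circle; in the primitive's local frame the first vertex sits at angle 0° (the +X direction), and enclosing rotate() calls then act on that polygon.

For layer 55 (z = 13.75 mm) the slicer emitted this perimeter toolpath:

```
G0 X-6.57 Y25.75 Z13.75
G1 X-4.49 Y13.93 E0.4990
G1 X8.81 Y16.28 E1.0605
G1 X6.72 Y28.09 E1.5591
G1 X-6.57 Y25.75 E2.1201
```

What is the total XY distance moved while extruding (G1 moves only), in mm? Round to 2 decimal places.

Sum the Euclidean lengths of each G1 segment: total = 51.00 mm.

51.00 mm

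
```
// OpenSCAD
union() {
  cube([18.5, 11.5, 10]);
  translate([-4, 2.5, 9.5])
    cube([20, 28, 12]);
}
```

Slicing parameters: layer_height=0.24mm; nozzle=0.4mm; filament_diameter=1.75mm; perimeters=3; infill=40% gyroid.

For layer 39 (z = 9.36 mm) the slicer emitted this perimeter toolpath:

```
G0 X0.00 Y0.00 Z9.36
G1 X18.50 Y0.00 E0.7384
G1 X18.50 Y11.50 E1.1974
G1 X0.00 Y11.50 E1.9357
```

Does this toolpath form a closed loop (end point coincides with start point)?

Start point (G0): (0.00, 0.00). End point (last G1): the path does not return to the start — open.

no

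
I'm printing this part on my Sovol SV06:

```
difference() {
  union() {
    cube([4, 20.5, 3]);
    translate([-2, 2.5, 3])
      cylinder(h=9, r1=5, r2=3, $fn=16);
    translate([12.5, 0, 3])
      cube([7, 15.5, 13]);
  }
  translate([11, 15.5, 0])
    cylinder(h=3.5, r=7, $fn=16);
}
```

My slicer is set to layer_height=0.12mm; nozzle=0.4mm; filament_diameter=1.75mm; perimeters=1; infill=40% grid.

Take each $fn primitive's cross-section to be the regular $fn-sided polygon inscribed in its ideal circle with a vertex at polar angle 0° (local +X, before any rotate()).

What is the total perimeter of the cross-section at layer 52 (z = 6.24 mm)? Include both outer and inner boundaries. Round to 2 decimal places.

At z = 6.24 mm: the cube is absent (z outside [0, 3]); the cone at (-2, 2.5) (r1=5→r2=3) has section circumradius 4.280 here — a regular 16-gon (perimeter = 2·16·4.280·sin(180°/16) = 26.72 mm); the cube at (12.5, 0) (footprint 7×15.5) is included at this height (perimeter 45.00 mm); Taking the union: the 2 present regions are separate (no shared area or edge), so areas and boundary lengths simply add and each stays a separate island — boundary = 71.72 mm; the cylinder at (11, 15.5) does not reach this height (z outside [0, 3.5]); After the difference (first − rest): none of the subtracted shapes is present at this height, so that combined region is unchanged — boundary = 71.72 mm. Overall, the cross-section has 2 separate islands. Total boundary length (outer) = 71.72 mm.

71.72 mm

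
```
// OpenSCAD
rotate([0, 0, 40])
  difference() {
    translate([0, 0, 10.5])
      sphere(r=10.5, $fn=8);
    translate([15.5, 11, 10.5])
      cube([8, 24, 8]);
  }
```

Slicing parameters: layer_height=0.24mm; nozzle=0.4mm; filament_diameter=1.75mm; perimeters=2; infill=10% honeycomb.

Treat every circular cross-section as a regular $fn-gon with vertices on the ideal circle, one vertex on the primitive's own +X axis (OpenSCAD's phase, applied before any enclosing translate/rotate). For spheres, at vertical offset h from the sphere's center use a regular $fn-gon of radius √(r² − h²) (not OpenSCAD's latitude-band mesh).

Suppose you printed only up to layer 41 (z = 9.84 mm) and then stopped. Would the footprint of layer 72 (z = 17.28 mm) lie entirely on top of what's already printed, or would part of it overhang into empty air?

entirely on top

Compare the two slices. At z = 9.84: the r=10.5 sphere contributes a regular 8-gon of circumradius √(10.5²−0.66²) = 10.479 (area = (8/2)·10.479²·sin(360°/8) = 310.60 mm²); the cube at (15.5, 11) is not intersected at this z (z outside [10.5, 18.5]); Subtracting the remaining from the first: none of the subtracted shapes is present at this height, so the r=10.5 sphere is unchanged — area = 310.60 mm²; (rotated 40° about Z; rotation is an isometry so areas/perimeters/island counts are preserved). At z = 17.28: the r=10.5 sphere slices to a regular 8-gon of circumradius 8.018 (√(r²−h²) with h=6.78 from center) (area = (8/2)·8.018²·sin(360°/8) = 181.82 mm²); the 8×24 cube at (15.5, 11) contributes its full rectangle (area 192.00 mm²); Subtracting the remaining from the first: starting from the r=10.5 sphere (181.82 mm²), the 8×24 cube at (15.5, 11) misses the remaining region (no effect) — area = 181.82 mm²; (rotated 40° about Z; rotation is an isometry so areas/perimeters/island counts are preserved). Checking containment: the cross-section at z = 17.28 is a subset of the cross-section at z = 9.84.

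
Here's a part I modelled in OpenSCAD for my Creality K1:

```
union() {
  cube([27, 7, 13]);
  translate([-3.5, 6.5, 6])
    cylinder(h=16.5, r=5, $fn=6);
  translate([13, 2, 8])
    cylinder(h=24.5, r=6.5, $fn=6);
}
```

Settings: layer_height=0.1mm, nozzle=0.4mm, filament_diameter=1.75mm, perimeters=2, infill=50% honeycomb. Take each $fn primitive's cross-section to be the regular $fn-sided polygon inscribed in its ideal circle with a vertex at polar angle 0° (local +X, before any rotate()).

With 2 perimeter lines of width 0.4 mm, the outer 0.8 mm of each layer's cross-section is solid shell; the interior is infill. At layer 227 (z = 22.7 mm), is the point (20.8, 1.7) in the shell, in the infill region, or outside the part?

outside

At z = 22.7 mm: the cube is absent (z outside [0, 13]); the cylinder at (-3.5, 6.5) is absent (z outside [6, 22.5]); the r=6.5 cylinder at (13, 2) gives a regular 6-gon of circumradius 6.5 (constant along its height); Merging all regions: only the r=6.5 cylinder at (13, 2) is present, so the union is just that shape — 1 connected region. Overall, the cross-section is a single solid region. The nearest boundary edge runs (19.50, 2.00)→(16.25, 7.63); distance from the point to it = 1.33 mm. The point is not inside any of the regions above, so it lies outside the cross-section (1.33 mm from the nearest boundary).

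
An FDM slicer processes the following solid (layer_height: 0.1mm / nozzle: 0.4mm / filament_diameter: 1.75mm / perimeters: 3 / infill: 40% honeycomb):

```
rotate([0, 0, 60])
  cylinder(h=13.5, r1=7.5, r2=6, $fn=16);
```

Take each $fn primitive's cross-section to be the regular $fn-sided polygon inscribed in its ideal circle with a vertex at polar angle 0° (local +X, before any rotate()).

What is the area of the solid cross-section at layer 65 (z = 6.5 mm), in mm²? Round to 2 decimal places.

140.64 mm²

At z = 6.5 mm: the cone (r1=7.5→r2=6) has section circumradius 6.778 here — a regular 16-gon (area = (16/2)·6.778²·sin(360°/16) = 140.64 mm²); (rotated 60° about Z; rotation is an isometry so areas/perimeters/island counts are preserved). Overall, the cross-section is a single solid region. Net area = 140.64 mm².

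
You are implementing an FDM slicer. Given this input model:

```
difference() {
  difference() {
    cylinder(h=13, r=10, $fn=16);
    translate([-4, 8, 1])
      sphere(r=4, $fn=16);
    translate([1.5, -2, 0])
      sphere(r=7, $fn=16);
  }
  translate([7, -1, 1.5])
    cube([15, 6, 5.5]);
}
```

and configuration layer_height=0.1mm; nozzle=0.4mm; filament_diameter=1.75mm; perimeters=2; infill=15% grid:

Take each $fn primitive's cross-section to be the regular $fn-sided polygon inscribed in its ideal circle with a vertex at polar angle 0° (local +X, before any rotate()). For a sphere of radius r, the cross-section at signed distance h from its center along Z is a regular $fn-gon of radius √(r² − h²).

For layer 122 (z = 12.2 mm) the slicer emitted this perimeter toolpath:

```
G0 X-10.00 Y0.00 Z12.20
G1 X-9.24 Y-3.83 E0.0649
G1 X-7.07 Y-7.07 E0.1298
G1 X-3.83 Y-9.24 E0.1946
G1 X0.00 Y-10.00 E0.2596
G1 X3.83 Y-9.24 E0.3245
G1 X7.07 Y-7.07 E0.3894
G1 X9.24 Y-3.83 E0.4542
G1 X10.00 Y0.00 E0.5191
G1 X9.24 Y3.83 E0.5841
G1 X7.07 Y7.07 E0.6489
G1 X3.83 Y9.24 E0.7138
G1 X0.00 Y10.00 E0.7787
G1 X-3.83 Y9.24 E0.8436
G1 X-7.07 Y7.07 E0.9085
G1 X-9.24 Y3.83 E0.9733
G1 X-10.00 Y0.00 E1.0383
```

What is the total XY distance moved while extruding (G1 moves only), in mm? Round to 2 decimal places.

62.43 mm

Sum the Euclidean lengths of each G1 segment: total = 62.43 mm.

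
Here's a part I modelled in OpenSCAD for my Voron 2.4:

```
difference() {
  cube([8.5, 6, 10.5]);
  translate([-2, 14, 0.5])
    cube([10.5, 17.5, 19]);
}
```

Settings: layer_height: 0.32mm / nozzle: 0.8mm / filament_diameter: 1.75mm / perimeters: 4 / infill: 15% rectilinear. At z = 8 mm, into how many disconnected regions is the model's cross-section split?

1

At z = 8 mm: the cube is present — its section is the full 8.5×6 rectangle; the cube at (-2, 14) is present — its section is the full 10.5×17.5 rectangle; After the difference (first − rest): starting from the 8.5×6 cube, the 10.5×17.5 cube at (-2, 14) misses the remaining region (no effect) — 1 connected region. The result has 1 disconnected region.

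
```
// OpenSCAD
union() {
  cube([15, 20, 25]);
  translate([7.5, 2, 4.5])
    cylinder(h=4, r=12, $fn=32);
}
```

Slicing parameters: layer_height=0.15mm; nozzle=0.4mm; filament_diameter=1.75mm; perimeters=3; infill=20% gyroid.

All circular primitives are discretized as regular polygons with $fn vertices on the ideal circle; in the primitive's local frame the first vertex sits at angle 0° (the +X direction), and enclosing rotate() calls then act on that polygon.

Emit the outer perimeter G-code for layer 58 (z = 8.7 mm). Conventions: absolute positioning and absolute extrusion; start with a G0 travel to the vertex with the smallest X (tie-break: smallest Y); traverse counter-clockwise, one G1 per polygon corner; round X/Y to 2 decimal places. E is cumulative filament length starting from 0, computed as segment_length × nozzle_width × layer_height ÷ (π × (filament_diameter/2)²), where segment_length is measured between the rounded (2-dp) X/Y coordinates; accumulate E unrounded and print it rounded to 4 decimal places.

G0 X0.00 Y0.00 Z8.70
G1 X15.00 Y0.00 E0.3742
G1 X15.00 Y20.00 E0.8731
G1 X0.00 Y20.00 E1.2473
G1 X0.00 Y0.00 E1.7462

At z = 8.7 mm: the 15×20 cube contributes its full rectangle; the cylinder at (7.5, 2) is absent (z outside [4.5, 8.5]); Merging all regions: only the 15×20 cube is present, so the union is just that shape — 1 connected region. The outline is a single polygon with 4 vertices. Extrusion per mm of travel: 0.4 × 0.15 / (π × 0.875²) = 0.024945. Accumulating E over each segment gives final E = 1.7462.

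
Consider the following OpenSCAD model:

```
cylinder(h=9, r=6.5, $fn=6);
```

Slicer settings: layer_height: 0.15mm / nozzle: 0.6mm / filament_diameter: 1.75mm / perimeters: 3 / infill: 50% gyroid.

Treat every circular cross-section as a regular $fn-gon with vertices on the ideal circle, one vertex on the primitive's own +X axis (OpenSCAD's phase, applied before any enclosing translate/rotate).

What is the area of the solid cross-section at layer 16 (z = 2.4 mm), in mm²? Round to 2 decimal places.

At z = 2.4 mm: the cylinder: section is a regular 6-gon, circumradius r=6.5 (area = (6/2)·6.500²·sin(360°/6) = 109.77 mm²). Overall, the cross-section is a single solid region. Net area = 109.77 mm².

109.77 mm²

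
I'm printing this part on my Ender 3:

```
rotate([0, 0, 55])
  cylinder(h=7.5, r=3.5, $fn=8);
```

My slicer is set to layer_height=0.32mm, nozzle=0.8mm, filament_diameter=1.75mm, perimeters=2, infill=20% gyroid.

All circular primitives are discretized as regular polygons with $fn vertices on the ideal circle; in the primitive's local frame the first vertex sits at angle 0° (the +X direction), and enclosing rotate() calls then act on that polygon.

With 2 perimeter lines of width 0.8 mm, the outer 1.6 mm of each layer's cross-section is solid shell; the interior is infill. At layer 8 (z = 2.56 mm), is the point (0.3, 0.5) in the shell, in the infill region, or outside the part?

infill

At z = 2.56 mm: the r=3.5 cylinder gives a regular 8-gon of circumradius 3.5 (constant along its height); (whole slice rotated 55° about Z — lengths, areas and connectivity unchanged). Overall, the cross-section is a single solid region. Undo the 55° rotation: the query point maps to (0.582, 0.041) in the un-rotated model frame. The nearest boundary edge runs (3.50, 0.00)→(2.47, 2.47); distance from the point to it = 2.68 mm. The point is inside the cross-section and 2.68 mm from the nearest boundary — more than the 1.6 mm shell width (2 × 0.8), so it's in the infill interior.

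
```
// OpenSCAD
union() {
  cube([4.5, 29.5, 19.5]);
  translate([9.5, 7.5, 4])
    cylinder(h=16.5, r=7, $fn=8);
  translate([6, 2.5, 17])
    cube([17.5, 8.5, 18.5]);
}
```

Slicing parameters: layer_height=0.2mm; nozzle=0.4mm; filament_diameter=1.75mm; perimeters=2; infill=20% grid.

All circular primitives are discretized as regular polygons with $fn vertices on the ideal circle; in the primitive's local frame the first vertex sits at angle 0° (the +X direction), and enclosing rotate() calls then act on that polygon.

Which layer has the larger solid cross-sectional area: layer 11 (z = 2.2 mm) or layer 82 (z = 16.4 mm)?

layer 82 (z = 16.4 mm)

Layer 11 (z = 2.2): the 4.5×29.5 cube contributes its full rectangle (area 132.75 mm²); the cylinder at (9.5, 7.5) is absent (z outside [4, 20.5]); the cube at (6, 2.5) is absent (z outside [17, 35.5]); Taking the union: only the 4.5×29.5 cube is present, so the union is just that shape — area = 132.75 mm². So its area = 132.75 mm². Layer 82 (z = 16.4): the cube is present — its section is the full 4.5×29.5 rectangle (area 132.75 mm²); the cylinder at (9.5, 7.5): section is a regular 8-gon, circumradius r=7 (area = (8/2)·7.000²·sin(360°/8) = 138.59 mm²); the cube at (6, 2.5) is not intersected at this z (z outside [17, 35.5]); Combining (union): the regions partially overlap — summed areas 271.34 mm² minus the doubly-counted overlap 9.66 mm² gives 261.69 mm² — area = 261.69 mm². So its area = 261.69 mm². Layer 82 is larger (261.69 vs 132.75 mm²).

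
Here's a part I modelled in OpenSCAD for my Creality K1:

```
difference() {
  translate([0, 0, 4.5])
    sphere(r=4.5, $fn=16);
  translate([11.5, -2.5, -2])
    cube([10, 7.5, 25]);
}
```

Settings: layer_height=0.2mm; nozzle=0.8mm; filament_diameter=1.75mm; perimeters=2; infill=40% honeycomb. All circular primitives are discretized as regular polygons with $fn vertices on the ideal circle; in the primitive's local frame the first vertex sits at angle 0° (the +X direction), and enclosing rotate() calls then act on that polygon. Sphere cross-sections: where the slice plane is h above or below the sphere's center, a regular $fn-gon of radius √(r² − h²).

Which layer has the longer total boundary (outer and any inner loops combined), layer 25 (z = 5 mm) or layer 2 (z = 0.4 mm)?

Layer 25 (z = 5): the sphere: section is a regular 16-gon, circumradius = √(r²−h²) = √(4.5²−0.5²) = 4.472 (perimeter = 2·16·4.472·sin(180°/16) = 27.92 mm); the cube at (11.5, -2.5) is present — its section is the full 10×7.5 rectangle (perimeter 35.00 mm); Taking the first minus the rest: starting from the r=4.5 sphere, the 10×7.5 cube at (11.5, -2.5) misses the remaining region (no effect) — boundary = 27.92 mm. So its perimeter = 27.92 mm. Layer 2 (z = 0.4): the r=4.5 sphere slices to a regular 16-gon of circumradius 1.855 (√(r²−h²) with h=4.1 from center) (perimeter = 2·16·1.855·sin(180°/16) = 11.58 mm); the 10×7.5 cube at (11.5, -2.5) contributes its full rectangle (perimeter 35.00 mm); After the difference (first − rest): starting from the r=4.5 sphere, the 10×7.5 cube at (11.5, -2.5) misses the remaining region (no effect) — boundary = 11.58 mm. So its perimeter = 11.58 mm. Layer 25 is larger (27.92 vs 11.58 mm).

layer 25 (z = 5 mm)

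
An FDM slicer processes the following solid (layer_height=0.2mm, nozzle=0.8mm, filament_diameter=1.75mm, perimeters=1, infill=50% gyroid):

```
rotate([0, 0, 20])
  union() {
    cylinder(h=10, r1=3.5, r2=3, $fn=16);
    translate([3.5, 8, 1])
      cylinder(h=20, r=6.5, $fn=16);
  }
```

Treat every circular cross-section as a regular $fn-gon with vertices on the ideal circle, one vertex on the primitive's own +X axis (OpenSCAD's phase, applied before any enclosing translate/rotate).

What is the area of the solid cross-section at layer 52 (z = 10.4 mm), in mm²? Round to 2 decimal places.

129.35 mm²

At z = 10.4 mm: the cone is absent (z outside [0, 10]); the cylinder at (3.5, 8): section is a regular 16-gon, circumradius r=6.5 (area = (16/2)·6.500²·sin(360°/16) = 129.35 mm²); Taking the union: only the r=6.5 cylinder at (3.5, 8) is present, so the union is just that shape — area = 129.35 mm²; (whole slice rotated 20° about Z — lengths, areas and connectivity unchanged). Overall, the cross-section is a single solid region. Net area = 129.35 mm².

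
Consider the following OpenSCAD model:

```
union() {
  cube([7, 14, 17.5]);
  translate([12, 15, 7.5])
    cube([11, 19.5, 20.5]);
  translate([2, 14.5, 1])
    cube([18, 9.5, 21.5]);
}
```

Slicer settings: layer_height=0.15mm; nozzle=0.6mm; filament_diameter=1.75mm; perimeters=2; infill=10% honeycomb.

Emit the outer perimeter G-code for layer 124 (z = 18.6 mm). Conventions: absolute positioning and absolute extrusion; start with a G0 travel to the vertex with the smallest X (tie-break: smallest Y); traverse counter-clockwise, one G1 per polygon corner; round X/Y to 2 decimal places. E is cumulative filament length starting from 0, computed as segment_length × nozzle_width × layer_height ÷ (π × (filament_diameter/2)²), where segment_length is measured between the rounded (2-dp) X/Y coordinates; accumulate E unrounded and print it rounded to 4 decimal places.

G0 X2.00 Y14.50 Z18.60
G1 X20.00 Y14.50 E0.6735
G1 X20.00 Y15.00 E0.6922
G1 X23.00 Y15.00 E0.8045
G1 X23.00 Y34.50 E1.5341
G1 X12.00 Y34.50 E1.9457
G1 X12.00 Y24.00 E2.3386
G1 X2.00 Y24.00 E2.7128
G1 X2.00 Y14.50 E3.0682

At z = 18.6 mm: the cube is absent (z outside [0, 17.5]); the 11×19.5 cube at (12, 15) contributes its full rectangle; the 18×9.5 cube at (2, 14.5) contributes its full rectangle; Combining (union): the regions partially overlap (shared area 72.00 mm²), so overlapping operands fuse into one piece — 1 connected region. The outline is a single polygon with 8 vertices. Extrusion per mm of travel: 0.6 × 0.15 / (π × 0.875²) = 0.037418. Accumulating E over each segment gives final E = 3.0682.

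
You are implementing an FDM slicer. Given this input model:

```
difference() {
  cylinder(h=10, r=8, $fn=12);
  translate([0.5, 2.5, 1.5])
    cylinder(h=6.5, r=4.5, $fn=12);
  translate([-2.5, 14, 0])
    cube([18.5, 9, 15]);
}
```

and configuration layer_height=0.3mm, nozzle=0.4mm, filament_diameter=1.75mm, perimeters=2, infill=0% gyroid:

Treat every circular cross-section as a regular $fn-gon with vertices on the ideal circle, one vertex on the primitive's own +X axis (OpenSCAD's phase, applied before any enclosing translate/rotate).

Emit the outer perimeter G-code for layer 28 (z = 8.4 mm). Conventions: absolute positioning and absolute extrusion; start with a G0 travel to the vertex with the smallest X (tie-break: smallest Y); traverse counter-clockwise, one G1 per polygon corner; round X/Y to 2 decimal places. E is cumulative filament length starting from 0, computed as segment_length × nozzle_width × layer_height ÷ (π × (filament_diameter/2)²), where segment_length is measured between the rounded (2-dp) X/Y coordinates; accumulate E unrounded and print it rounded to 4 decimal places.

At z = 8.4 mm: the r=8 cylinder gives a regular 12-gon of circumradius 8 (constant along its height); the cylinder at (0.5, 2.5) does not reach this height (z outside [1.5, 8]); the cube at (-2.5, 14) is present — its section is the full 18.5×9 rectangle; Subtracting the remaining from the first: starting from the r=8 cylinder, the 18.5×9 cube at (-2.5, 14) misses the remaining region (no effect) — 1 connected region. The outline is a single polygon with 12 vertices. Extrusion per mm of travel: 0.4 × 0.3 / (π × 0.875²) = 0.049890. Accumulating E over each segment gives final E = 2.4795.

G0 X-8.00 Y0.00 Z8.40
G1 X-6.93 Y-4.00 E0.2066
G1 X-4.00 Y-6.93 E0.4133
G1 X0.00 Y-8.00 E0.6199
G1 X4.00 Y-6.93 E0.8265
G1 X6.93 Y-4.00 E1.0332
G1 X8.00 Y0.00 E1.2398
G1 X6.93 Y4.00 E1.4463
G1 X4.00 Y6.93 E1.6531
G1 X0.00 Y8.00 E1.8596
G1 X-4.00 Y6.93 E2.0662
G1 X-6.93 Y4.00 E2.2730
G1 X-8.00 Y0.00 E2.4795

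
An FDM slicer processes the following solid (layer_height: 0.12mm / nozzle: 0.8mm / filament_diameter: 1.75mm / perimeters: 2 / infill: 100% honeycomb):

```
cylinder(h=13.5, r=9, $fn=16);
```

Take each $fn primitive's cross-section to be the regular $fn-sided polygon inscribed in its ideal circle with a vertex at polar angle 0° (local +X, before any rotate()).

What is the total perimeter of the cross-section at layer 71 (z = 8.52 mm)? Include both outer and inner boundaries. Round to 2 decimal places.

56.19 mm

At z = 8.52 mm: the cylinder: section is a regular 16-gon, circumradius r=9 (perimeter = 2·16·9.000·sin(180°/16) = 56.19 mm). Overall, the cross-section is a single solid region. Total boundary length (outer) = 56.19 mm.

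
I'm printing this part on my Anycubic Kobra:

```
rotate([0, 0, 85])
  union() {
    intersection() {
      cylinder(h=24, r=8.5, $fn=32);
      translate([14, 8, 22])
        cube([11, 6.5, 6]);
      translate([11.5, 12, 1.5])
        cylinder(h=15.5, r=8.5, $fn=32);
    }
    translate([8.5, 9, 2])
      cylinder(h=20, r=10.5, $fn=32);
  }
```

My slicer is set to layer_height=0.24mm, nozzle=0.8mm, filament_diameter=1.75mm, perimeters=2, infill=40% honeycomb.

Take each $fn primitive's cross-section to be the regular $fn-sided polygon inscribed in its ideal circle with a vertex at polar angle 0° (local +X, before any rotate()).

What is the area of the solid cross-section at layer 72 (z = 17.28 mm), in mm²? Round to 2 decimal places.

At z = 17.28 mm: the r=8.5 cylinder contributes a regular 32-gon of circumradius 8.5 (area = (32/2)·8.500²·sin(360°/32) = 225.52 mm²); the cube at (14, 8) is not intersected at this z (z outside [22, 28]); the cylinder at (11.5, 12) does not reach this height (z outside [1.5, 17]); Taking the intersection: at least one operand is absent at this height, so nothing remains; the cylinder at (8.5, 9): section is a regular 32-gon, circumradius r=10.5 (area = (32/2)·10.500²·sin(360°/32) = 344.14 mm²); Combining (union): only the r=10.5 cylinder at (8.5, 9) is present, so the union is just that shape — area = 344.14 mm²; (rotated 85° about Z; rotation is an isometry so areas/perimeters/island counts are preserved). Overall, the cross-section is a single solid region. Net area = 344.14 mm².

344.14 mm²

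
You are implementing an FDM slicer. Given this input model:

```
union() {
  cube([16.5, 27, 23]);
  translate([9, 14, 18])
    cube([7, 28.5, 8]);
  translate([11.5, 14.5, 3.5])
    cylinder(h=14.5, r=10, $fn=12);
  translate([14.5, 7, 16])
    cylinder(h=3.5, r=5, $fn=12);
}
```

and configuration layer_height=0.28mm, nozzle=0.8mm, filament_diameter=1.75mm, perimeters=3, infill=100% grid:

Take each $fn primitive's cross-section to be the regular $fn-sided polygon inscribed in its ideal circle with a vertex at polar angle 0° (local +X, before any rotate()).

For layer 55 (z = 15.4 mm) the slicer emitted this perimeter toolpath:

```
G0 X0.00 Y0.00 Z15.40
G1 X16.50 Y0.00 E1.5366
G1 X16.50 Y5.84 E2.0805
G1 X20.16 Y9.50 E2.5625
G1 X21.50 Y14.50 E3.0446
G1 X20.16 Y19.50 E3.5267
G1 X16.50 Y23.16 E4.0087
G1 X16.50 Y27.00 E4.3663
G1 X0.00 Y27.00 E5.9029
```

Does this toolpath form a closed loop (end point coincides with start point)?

no

Start point (G0): (0.00, 0.00). End point (last G1): the path does not return to the start — open.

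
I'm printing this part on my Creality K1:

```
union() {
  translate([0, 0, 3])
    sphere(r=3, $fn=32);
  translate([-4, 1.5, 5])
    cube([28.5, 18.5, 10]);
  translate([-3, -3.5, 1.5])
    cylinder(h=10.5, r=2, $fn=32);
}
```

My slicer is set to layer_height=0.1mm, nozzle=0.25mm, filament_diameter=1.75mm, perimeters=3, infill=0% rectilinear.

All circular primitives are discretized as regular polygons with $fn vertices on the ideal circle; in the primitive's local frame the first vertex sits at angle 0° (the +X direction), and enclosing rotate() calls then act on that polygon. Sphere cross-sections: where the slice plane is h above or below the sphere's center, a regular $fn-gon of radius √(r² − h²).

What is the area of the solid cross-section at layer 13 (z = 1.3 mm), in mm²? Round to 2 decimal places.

At z = 1.3 mm: the r=3 sphere slices to a regular 32-gon of circumradius 2.472 (√(r²−h²) with h=1.7 from center) (area = (32/2)·2.472²·sin(360°/32) = 19.07 mm²); the cube at (-4, 1.5) is absent (z outside [5, 15]); the cylinder at (-3, -3.5) is absent (z outside [1.5, 12]); Combining (union): only the r=3 sphere is present, so the union is just that shape — area = 19.07 mm². Overall, the cross-section is a single solid region. Net area = 19.07 mm².

19.07 mm²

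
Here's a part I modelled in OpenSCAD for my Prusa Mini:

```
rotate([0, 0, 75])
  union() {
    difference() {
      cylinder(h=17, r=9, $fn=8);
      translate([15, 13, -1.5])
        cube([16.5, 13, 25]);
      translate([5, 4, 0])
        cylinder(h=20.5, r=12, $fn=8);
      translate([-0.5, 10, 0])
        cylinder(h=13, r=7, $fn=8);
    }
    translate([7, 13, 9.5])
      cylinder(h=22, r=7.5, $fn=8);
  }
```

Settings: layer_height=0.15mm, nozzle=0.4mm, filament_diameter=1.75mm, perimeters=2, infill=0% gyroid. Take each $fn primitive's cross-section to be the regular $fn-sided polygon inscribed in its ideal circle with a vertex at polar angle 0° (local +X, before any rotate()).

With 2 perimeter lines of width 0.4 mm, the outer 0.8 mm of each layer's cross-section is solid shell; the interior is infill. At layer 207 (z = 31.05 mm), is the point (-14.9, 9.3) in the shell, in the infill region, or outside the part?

At z = 31.05 mm: the cylinder is absent (z outside [0, 17]); the cube at (15, 13) is not intersected at this z (z outside [-1.5, 23.5]); the cylinder at (5, 4) is absent (z outside [0, 20.5]); the cylinder at (-0.5, 10) is not intersected at this z (z outside [0, 13]); Subtracting the remaining from the first: the first operand is absent here, so nothing remains; the cylinder at (7, 13): section is a regular 8-gon, circumradius r=7.5; Merging all regions: only the r=7.5 cylinder at (7, 13) is present, so the union is just that shape — 1 connected region; (whole slice rotated 75° about Z — lengths, areas and connectivity unchanged). Overall, the cross-section is a single solid region. Undo the 75° rotation: the query point maps to (5.127, 16.799) in the un-rotated model frame. The nearest boundary edge runs (7.00, 20.50)→(1.70, 18.30); distance from the point to it = 2.70 mm. The point is inside the cross-section and 2.70 mm from the nearest boundary — more than the 0.8 mm shell width (2 × 0.4), so it's in the infill interior.

infill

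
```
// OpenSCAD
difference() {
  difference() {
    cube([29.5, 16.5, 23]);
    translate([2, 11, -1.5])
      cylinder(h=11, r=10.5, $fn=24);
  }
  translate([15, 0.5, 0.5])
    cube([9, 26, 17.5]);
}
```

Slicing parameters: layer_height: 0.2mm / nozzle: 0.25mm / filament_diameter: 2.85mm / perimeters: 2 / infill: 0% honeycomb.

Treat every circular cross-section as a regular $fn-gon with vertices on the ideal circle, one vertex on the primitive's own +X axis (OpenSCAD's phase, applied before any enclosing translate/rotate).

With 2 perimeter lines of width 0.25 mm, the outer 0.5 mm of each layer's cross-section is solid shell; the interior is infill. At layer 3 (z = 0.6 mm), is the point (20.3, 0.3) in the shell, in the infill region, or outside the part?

shell

At z = 0.6 mm: the cube is present — its section is the full 29.5×16.5 rectangle; the r=10.5 cylinder at (2, 11) gives a regular 24-gon of circumradius 10.5 (constant along its height); Taking the first minus the rest: starting from the 29.5×16.5 cube, the r=10.5 cylinder at (2, 11) partially overlaps it — only the 172.00 mm² overlap (of its 342.42 mm²) is removed, clipping the outline — 1 connected region; the cube at (15, 0.5) (footprint 9×26) is included at this height; After the difference (first − rest): starting from the result so far, the 9×26 cube at (15, 0.5) partially overlaps it — only the 144.00 mm² overlap (of its 234.00 mm²) is removed, clipping the outline — 1 connected region. Overall, the cross-section is a single solid region. The nearest boundary edge runs (15.00, 0.50)→(24.00, 0.50); distance from the point to it = 0.20 mm. The point is inside the cross-section, 0.20 mm from the nearest boundary — within the 0.5 mm shell band (2 × 0.25).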